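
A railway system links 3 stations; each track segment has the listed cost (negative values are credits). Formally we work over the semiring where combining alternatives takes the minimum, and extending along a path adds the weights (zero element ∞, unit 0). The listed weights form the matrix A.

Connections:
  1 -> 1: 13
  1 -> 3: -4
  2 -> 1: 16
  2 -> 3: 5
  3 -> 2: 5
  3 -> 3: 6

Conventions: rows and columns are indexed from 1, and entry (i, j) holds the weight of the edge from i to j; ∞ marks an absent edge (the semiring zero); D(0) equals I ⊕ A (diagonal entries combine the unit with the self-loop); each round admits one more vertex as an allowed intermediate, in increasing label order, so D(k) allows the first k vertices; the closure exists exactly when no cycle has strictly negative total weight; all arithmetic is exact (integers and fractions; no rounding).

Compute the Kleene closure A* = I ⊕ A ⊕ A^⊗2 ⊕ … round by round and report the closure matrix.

D(0):
  [0, ∞, -4]
  [16, 0, 5]
  [∞, 5, 0]
D(1):
  [0, ∞, -4]
  [16, 0, 5]
  [∞, 5, 0]
D(2):
  [0, ∞, -4]
  [16, 0, 5]
  [21, 5, 0]
D(3):
  [0, 1, -4]
  [16, 0, 5]
  [21, 5, 0]
Answer: A* = [[0, 1, -4], [16, 0, 5], [21, 5, 0]]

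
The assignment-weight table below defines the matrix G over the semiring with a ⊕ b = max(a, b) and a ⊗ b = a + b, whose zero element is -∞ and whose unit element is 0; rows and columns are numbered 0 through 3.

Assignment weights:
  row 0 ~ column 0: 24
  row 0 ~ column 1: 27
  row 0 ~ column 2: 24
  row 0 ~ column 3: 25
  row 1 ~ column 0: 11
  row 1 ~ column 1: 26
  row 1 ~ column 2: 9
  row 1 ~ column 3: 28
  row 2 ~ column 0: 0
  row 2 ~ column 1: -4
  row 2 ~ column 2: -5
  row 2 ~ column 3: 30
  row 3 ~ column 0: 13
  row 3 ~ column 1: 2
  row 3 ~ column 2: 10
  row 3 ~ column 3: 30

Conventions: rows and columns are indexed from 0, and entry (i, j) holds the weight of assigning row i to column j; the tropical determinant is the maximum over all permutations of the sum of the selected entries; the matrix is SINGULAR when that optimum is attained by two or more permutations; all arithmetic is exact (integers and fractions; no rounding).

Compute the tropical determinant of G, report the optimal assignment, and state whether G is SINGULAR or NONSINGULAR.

σ = (0, 1, 2, 3): 24 + 26 + (-5) + 30 = 75
σ = (0, 1, 3, 2): 24 + 26 + 30 + 10 = 90
σ = (0, 2, 1, 3): 24 + 9 + (-4) + 30 = 59
σ = (0, 2, 3, 1): 24 + 9 + 30 + 2 = 65
σ = (0, 3, 1, 2): 24 + 28 + (-4) + 10 = 58
σ = (0, 3, 2, 1): 24 + 28 + (-5) + 2 = 49
σ = (1, 0, 2, 3): 27 + 11 + (-5) + 30 = 63
σ = (1, 0, 3, 2): 27 + 11 + 30 + 10 = 78
σ = (1, 2, 0, 3): 27 + 9 + 0 + 30 = 66
σ = (1, 2, 3, 0): 27 + 9 + 30 + 13 = 79
σ = (1, 3, 0, 2): 27 + 28 + 0 + 10 = 65
σ = (1, 3, 2, 0): 27 + 28 + (-5) + 13 = 63
σ = (2, 0, 1, 3): 24 + 11 + (-4) + 30 = 61
σ = (2, 0, 3, 1): 24 + 11 + 30 + 2 = 67
σ = (2, 1, 0, 3): 24 + 26 + 0 + 30 = 80
σ = (2, 1, 3, 0): 24 + 26 + 30 + 13 = 93
σ = (2, 3, 0, 1): 24 + 28 + 0 + 2 = 54
σ = (2, 3, 1, 0): 24 + 28 + (-4) + 13 = 61
σ = (3, 0, 1, 2): 25 + 11 + (-4) + 10 = 42
σ = (3, 0, 2, 1): 25 + 11 + (-5) + 2 = 33
σ = (3, 1, 0, 2): 25 + 26 + 0 + 10 = 61
σ = (3, 1, 2, 0): 25 + 26 + (-5) + 13 = 59
σ = (3, 2, 0, 1): 25 + 9 + 0 + 2 = 36
σ = (3, 2, 1, 0): 25 + 9 + (-4) + 13 = 43
Optimal value attained by: σ = (2, 1, 3, 0).
Answer: det⊕(G) = 93; verdict: NONSINGULAR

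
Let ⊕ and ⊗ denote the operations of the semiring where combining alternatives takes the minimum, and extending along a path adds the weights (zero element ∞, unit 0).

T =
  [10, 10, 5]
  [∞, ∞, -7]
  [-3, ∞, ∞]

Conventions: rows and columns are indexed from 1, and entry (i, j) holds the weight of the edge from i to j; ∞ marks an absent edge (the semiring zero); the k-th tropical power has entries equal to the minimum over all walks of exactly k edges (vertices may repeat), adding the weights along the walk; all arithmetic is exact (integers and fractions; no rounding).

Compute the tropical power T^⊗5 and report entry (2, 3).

T^⊗2:
  [2, 20, 3]
  [-10, ∞, ∞]
  [7, 7, 2]
T^⊗3:
  [0, 12, 7]
  [0, 0, -5]
  [-1, 17, 0]
T^⊗4:
  [4, 10, 5]
  [-8, 10, -7]
  [-3, 9, 4]
T^⊗5:
  [2, 14, 3]
  [-10, 2, -3]
  [1, 7, 2]
Key observation: the optimum is the walk 2->3->1->3->1->3, with weight (-7) + (-3) + 5 + (-3) + 5 = -3.
Optimal value attained by: walk 2->3->1->3->1->3.
Answer: (T^⊗5)[2][3] = -3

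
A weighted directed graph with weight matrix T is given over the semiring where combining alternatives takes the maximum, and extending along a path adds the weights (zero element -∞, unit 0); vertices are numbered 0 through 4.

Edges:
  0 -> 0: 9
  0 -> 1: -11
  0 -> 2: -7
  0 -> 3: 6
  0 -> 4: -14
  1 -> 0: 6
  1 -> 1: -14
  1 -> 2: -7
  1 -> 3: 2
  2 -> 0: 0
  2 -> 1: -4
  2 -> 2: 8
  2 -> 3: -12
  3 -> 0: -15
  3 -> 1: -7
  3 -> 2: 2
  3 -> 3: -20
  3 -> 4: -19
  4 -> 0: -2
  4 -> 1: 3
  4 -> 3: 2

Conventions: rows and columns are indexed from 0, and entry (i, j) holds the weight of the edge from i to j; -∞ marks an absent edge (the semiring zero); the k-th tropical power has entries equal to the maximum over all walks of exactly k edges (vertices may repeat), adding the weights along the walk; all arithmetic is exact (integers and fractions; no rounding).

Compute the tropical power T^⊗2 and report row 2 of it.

T^⊗2:
  [18, -1, 8, 15, -5]
  [15, -5, 4, 12, -8]
  [9, 4, 16, 6, -14]
  [2, -2, 10, -5, -29]
  [9, -5, 4, 5, -16]
Answer: row 2 of T^⊗2 = [9, 4, 16, 6, -14]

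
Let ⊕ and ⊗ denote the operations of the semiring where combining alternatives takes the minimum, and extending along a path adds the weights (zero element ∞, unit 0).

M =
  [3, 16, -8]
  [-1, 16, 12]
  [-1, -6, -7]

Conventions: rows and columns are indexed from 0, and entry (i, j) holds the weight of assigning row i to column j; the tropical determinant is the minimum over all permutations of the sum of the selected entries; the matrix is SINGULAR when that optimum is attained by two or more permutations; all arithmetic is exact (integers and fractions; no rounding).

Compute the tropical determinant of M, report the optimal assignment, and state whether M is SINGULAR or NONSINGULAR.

σ = (0, 1, 2): 3 + 16 + (-7) = 12
σ = (0, 2, 1): 3 + 12 + (-6) = 9
σ = (1, 0, 2): 16 + (-1) + (-7) = 8
σ = (1, 2, 0): 16 + 12 + (-1) = 27
σ = (2, 0, 1): (-8) + (-1) + (-6) = -15
σ = (2, 1, 0): (-8) + 16 + (-1) = 7
Optimal value attained by: σ = (2, 0, 1).
Answer: det⊕(M) = -15; verdict: NONSINGULAR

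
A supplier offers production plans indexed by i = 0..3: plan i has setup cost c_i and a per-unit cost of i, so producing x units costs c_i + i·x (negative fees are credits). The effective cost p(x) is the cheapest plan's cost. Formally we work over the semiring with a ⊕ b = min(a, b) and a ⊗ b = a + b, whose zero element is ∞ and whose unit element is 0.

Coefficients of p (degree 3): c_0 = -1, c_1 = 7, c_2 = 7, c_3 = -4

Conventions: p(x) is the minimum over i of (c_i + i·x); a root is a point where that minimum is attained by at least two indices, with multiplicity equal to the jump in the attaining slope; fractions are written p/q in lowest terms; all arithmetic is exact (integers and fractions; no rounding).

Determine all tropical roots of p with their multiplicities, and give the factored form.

hull edge (i=0, c=-1) to (i=3, c=-4): slope -1, span 3
Factored form: p(x) = -4 ⊗ (x ⊕ 1) ⊗ (x ⊕ 1) ⊗ (x ⊕ 1)
Answer: roots = 1 (mult 3)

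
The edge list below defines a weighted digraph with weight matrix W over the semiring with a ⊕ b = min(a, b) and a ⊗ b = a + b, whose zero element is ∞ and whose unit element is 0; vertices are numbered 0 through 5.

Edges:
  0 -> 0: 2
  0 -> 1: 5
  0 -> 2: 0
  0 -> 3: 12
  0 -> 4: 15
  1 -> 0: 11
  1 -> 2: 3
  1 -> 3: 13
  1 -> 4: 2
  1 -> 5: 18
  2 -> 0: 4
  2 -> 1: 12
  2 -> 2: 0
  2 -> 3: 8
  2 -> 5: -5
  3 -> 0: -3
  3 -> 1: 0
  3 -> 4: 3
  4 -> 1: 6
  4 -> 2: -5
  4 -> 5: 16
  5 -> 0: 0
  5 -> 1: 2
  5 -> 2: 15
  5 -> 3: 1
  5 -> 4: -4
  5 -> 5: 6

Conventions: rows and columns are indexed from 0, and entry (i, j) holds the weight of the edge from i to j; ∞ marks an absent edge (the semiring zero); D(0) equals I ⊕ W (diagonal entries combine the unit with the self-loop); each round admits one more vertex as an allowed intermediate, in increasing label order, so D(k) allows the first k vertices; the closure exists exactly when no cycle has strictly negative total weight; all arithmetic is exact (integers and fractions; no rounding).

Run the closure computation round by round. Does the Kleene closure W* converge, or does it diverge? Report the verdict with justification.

D(0):
  [0, 5, 0, 12, 15, ∞]
  [11, 0, 3, 13, 2, 18]
  [4, 12, 0, 8, ∞, -5]
  [-3, 0, ∞, 0, 3, ∞]
  [∞, 6, -5, ∞, 0, 16]
  [0, 2, 15, 1, -4, 0]
D(1):
  [0, 5, 0, 12, 15, ∞]
  [11, 0, 3, 13, 2, 18]
  [4, 9, 0, 8, 19, -5]
  [-3, 0, -3, 0, 3, ∞]
  [∞, 6, -5, ∞, 0, 16]
  [0, 2, 0, 1, -4, 0]
D(2):
  [0, 5, 0, 12, 7, 23]
  [11, 0, 3, 13, 2, 18]
  [4, 9, 0, 8, 11, -5]
  [-3, 0, -3, 0, 2, 18]
  [17, 6, -5, 19, 0, 16]
  [0, 2, 0, 1, -4, 0]
Detection: at round 3, diagonal entry (5, 5) turns strictly negative.
Key observation: the cycle 5->0->2->5 has total weight 0 + 0 + (-5), which is strictly negative.
Answer: DIVERGES — negative cycle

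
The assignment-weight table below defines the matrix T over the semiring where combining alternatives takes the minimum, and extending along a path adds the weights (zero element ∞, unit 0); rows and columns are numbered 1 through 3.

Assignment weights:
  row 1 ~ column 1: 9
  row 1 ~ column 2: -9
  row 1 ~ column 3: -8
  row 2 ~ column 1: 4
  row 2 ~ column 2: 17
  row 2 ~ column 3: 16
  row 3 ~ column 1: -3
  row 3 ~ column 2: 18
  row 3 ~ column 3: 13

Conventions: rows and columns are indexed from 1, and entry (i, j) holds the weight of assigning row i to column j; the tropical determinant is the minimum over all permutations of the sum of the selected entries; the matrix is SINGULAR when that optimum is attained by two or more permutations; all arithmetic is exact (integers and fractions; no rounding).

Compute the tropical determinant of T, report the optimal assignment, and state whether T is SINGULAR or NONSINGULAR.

σ = (1, 2, 3): 9 + 17 + 13 = 39
σ = (1, 3, 2): 9 + 16 + 18 = 43
σ = (2, 1, 3): (-9) + 4 + 13 = 8
σ = (2, 3, 1): (-9) + 16 + (-3) = 4
σ = (3, 1, 2): (-8) + 4 + 18 = 14
σ = (3, 2, 1): (-8) + 17 + (-3) = 6
Optimal value attained by: σ = (2, 3, 1).
Answer: det⊕(T) = 4; verdict: NONSINGULAR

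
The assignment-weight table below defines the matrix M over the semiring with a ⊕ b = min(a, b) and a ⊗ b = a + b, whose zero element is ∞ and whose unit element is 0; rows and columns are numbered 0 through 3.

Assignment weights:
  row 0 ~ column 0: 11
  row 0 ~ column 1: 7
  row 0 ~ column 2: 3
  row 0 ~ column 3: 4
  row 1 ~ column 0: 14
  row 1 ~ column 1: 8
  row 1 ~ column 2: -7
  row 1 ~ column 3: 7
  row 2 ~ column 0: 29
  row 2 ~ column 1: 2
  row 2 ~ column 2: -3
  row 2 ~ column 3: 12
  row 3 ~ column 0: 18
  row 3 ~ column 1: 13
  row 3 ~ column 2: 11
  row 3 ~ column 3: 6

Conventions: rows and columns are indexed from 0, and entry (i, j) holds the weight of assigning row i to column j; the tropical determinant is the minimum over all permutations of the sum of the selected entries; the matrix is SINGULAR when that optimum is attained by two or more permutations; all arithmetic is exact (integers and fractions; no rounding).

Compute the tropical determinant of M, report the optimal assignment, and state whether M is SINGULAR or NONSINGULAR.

σ = (0, 1, 2, 3): 11 + 8 + (-3) + 6 = 22
σ = (0, 1, 3, 2): 11 + 8 + 12 + 11 = 42
σ = (0, 2, 1, 3): 11 + (-7) + 2 + 6 = 12
σ = (0, 2, 3, 1): 11 + (-7) + 12 + 13 = 29
σ = (0, 3, 1, 2): 11 + 7 + 2 + 11 = 31
σ = (0, 3, 2, 1): 11 + 7 + (-3) + 13 = 28
σ = (1, 0, 2, 3): 7 + 14 + (-3) + 6 = 24
σ = (1, 0, 3, 2): 7 + 14 + 12 + 11 = 44
σ = (1, 2, 0, 3): 7 + (-7) + 29 + 6 = 35
σ = (1, 2, 3, 0): 7 + (-7) + 12 + 18 = 30
σ = (1, 3, 0, 2): 7 + 7 + 29 + 11 = 54
σ = (1, 3, 2, 0): 7 + 7 + (-3) + 18 = 29
σ = (2, 0, 1, 3): 3 + 14 + 2 + 6 = 25
σ = (2, 0, 3, 1): 3 + 14 + 12 + 13 = 42
σ = (2, 1, 0, 3): 3 + 8 + 29 + 6 = 46
σ = (2, 1, 3, 0): 3 + 8 + 12 + 18 = 41
σ = (2, 3, 0, 1): 3 + 7 + 29 + 13 = 52
σ = (2, 3, 1, 0): 3 + 7 + 2 + 18 = 30
σ = (3, 0, 1, 2): 4 + 14 + 2 + 11 = 31
σ = (3, 0, 2, 1): 4 + 14 + (-3) + 13 = 28
σ = (3, 1, 0, 2): 4 + 8 + 29 + 11 = 52
σ = (3, 1, 2, 0): 4 + 8 + (-3) + 18 = 27
σ = (3, 2, 0, 1): 4 + (-7) + 29 + 13 = 39
σ = (3, 2, 1, 0): 4 + (-7) + 2 + 18 = 17
Optimal value attained by: σ = (0, 2, 1, 3).
Answer: det⊕(M) = 12; verdict: NONSINGULAR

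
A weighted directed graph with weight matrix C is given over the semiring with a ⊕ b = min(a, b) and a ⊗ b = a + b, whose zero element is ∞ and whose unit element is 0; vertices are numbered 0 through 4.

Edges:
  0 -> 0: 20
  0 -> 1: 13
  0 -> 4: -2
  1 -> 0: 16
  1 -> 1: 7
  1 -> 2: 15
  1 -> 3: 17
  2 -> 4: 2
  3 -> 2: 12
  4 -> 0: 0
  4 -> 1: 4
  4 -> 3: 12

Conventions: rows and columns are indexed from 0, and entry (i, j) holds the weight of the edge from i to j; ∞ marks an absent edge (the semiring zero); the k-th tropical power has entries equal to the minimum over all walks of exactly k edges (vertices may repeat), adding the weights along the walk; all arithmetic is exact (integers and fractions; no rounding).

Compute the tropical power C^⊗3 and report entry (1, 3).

C^⊗2:
  [-2, 2, 28, 10, 18]
  [23, 14, 22, 24, 14]
  [2, 6, ∞, 14, ∞]
  [∞, ∞, ∞, ∞, 14]
  [20, 11, 19, 21, -2]
C^⊗3:
  [18, 9, 17, 19, -4]
  [14, 18, 29, 26, 21]
  [22, 13, 21, 23, 0]
  [14, 18, ∞, 26, ∞]
  [-2, 2, 26, 10, 18]
Key observation: the optimum is the walk 1->0->4->3, with weight 16 + (-2) + 12 = 26.
Optimal value attained by: walk 1->0->4->3.
Answer: (C^⊗3)[1][3] = 26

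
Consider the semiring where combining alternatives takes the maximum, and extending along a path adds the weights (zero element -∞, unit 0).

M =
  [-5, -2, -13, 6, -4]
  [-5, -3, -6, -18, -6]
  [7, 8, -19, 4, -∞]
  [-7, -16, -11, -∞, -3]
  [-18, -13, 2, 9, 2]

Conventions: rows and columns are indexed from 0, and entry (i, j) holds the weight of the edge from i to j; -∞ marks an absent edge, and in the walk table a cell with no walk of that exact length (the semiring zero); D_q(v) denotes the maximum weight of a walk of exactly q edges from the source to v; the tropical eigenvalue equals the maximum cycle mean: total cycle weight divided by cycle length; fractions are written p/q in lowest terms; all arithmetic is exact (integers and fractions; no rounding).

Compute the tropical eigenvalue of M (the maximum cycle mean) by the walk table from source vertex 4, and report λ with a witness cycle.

q=0: [-∞, -∞, -∞, -∞, 0]
q=1: [-18, -13, 2, 9, 2]
q=2: [9, 10, 4, 11, 6]
q=3: [11, 12, 8, 15, 8]
q=4: [15, 16, 10, 17, 12]
q=5: [17, 18, 14, 21, 14]
Optimal cycle mean attained by: cycle 0->3->4->2->0, total 6 + (-3) + 2 + 7, length 4.
Answer: λ = 3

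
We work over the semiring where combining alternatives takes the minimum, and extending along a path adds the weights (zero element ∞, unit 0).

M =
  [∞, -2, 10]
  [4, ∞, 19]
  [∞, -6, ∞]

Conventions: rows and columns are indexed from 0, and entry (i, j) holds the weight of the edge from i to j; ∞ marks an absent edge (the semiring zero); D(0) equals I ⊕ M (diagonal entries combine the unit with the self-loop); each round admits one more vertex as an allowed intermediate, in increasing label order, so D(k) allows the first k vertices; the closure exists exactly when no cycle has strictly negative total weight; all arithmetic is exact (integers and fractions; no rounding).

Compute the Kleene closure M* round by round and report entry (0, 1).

D(0):
  [0, -2, 10]
  [4, 0, 19]
  [∞, -6, 0]
D(1):
  [0, -2, 10]
  [4, 0, 14]
  [∞, -6, 0]
D(2):
  [0, -2, 10]
  [4, 0, 14]
  [-2, -6, 0]
D(3):
  [0, -2, 10]
  [4, 0, 14]
  [-2, -6, 0]
Answer: M*[0][1] = -2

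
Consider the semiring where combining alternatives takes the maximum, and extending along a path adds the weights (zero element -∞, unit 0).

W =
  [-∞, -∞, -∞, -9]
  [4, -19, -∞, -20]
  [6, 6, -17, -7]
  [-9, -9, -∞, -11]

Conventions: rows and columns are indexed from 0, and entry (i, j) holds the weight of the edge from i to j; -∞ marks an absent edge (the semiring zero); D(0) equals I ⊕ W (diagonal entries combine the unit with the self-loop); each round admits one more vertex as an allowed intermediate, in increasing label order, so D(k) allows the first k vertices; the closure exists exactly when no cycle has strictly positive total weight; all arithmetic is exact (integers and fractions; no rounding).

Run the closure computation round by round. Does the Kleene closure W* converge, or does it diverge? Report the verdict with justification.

D(0):
  [0, -∞, -∞, -9]
  [4, 0, -∞, -20]
  [6, 6, 0, -7]
  [-9, -9, -∞, 0]
D(1):
  [0, -∞, -∞, -9]
  [4, 0, -∞, -5]
  [6, 6, 0, -3]
  [-9, -9, -∞, 0]
D(2):
  [0, -∞, -∞, -9]
  [4, 0, -∞, -5]
  [10, 6, 0, 1]
  [-5, -9, -∞, 0]
D(3):
  [0, -∞, -∞, -9]
  [4, 0, -∞, -5]
  [10, 6, 0, 1]
  [-5, -9, -∞, 0]
D(4):
  [0, -18, -∞, -9]
  [4, 0, -∞, -5]
  [10, 6, 0, 1]
  [-5, -9, -∞, 0]
Key observation: every diagonal entry stays at the unit through all rounds, so no improving cycle exists.
Answer: CONVERGES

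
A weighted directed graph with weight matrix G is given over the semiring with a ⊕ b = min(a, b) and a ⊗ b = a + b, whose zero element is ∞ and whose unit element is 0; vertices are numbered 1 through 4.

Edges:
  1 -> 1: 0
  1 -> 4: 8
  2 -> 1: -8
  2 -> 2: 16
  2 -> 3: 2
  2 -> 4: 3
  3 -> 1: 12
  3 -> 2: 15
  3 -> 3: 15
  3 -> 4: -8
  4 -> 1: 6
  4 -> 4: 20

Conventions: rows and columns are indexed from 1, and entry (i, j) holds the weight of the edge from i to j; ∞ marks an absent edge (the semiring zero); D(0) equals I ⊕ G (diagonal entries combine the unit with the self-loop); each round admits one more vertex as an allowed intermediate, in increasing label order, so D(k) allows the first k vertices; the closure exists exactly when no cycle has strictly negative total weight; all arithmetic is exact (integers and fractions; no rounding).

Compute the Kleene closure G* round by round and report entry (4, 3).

D(0):
  [0, ∞, ∞, 8]
  [-8, 0, 2, 3]
  [12, 15, 0, -8]
  [6, ∞, ∞, 0]
D(1):
  [0, ∞, ∞, 8]
  [-8, 0, 2, 0]
  [12, 15, 0, -8]
  [6, ∞, ∞, 0]
D(2):
  [0, ∞, ∞, 8]
  [-8, 0, 2, 0]
  [7, 15, 0, -8]
  [6, ∞, ∞, 0]
D(3):
  [0, ∞, ∞, 8]
  [-8, 0, 2, -6]
  [7, 15, 0, -8]
  [6, ∞, ∞, 0]
D(4):
  [0, ∞, ∞, 8]
  [-8, 0, 2, -6]
  [-2, 15, 0, -8]
  [6, ∞, ∞, 0]
Answer: G*[4][3] = ∞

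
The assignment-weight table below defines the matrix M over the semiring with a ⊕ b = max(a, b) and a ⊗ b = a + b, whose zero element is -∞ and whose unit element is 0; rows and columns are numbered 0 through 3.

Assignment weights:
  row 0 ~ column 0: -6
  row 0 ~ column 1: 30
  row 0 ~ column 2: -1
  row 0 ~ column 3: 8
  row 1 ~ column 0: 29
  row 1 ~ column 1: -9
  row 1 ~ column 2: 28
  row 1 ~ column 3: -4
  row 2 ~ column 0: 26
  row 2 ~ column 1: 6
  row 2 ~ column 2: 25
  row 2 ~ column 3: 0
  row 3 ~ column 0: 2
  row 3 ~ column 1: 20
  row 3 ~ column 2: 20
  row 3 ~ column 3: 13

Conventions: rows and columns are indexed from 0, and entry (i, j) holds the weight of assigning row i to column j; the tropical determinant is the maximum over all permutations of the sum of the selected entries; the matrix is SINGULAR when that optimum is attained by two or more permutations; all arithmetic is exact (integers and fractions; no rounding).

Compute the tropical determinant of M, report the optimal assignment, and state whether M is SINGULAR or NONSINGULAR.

σ = (0, 1, 2, 3): (-6) + (-9) + 25 + 13 = 23
σ = (0, 1, 3, 2): (-6) + (-9) + 0 + 20 = 5
σ = (0, 2, 1, 3): (-6) + 28 + 6 + 13 = 41
σ = (0, 2, 3, 1): (-6) + 28 + 0 + 20 = 42
σ = (0, 3, 1, 2): (-6) + (-4) + 6 + 20 = 16
σ = (0, 3, 2, 1): (-6) + (-4) + 25 + 20 = 35
σ = (1, 0, 2, 3): 30 + 29 + 25 + 13 = 97
σ = (1, 0, 3, 2): 30 + 29 + 0 + 20 = 79
σ = (1, 2, 0, 3): 30 + 28 + 26 + 13 = 97
σ = (1, 2, 3, 0): 30 + 28 + 0 + 2 = 60
σ = (1, 3, 0, 2): 30 + (-4) + 26 + 20 = 72
σ = (1, 3, 2, 0): 30 + (-4) + 25 + 2 = 53
σ = (2, 0, 1, 3): (-1) + 29 + 6 + 13 = 47
σ = (2, 0, 3, 1): (-1) + 29 + 0 + 20 = 48
σ = (2, 1, 0, 3): (-1) + (-9) + 26 + 13 = 29
σ = (2, 1, 3, 0): (-1) + (-9) + 0 + 2 = -8
σ = (2, 3, 0, 1): (-1) + (-4) + 26 + 20 = 41
σ = (2, 3, 1, 0): (-1) + (-4) + 6 + 2 = 3
σ = (3, 0, 1, 2): 8 + 29 + 6 + 20 = 63
σ = (3, 0, 2, 1): 8 + 29 + 25 + 20 = 82
σ = (3, 1, 0, 2): 8 + (-9) + 26 + 20 = 45
σ = (3, 1, 2, 0): 8 + (-9) + 25 + 2 = 26
σ = (3, 2, 0, 1): 8 + 28 + 26 + 20 = 82
σ = (3, 2, 1, 0): 8 + 28 + 6 + 2 = 44
Optimal value attained by: σ = (1, 0, 2, 3).
Answer: det⊕(M) = 97; verdict: SINGULAR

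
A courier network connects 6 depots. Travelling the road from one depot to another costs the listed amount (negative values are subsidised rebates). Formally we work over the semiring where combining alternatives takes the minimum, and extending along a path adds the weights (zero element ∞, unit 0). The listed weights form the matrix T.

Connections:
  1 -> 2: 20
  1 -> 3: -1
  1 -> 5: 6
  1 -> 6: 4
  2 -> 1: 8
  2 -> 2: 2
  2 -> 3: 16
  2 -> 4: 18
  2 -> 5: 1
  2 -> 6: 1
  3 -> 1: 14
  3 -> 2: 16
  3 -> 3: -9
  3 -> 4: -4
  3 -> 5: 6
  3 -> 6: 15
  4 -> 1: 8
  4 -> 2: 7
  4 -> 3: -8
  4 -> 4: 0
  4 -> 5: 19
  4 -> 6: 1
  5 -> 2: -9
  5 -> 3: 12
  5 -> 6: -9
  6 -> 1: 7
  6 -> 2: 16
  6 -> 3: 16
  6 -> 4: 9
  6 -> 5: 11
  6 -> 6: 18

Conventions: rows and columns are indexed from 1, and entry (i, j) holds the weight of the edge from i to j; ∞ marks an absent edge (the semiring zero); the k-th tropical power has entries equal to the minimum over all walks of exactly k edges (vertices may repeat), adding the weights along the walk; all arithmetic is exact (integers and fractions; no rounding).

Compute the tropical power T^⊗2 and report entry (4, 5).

T^⊗2:
  [11, -3, -10, -5, 5, -3]
  [8, -8, 7, 10, 3, -8]
  [4, -3, -18, -13, -3, -3]
  [6, 7, -17, -12, -2, 1]
  [-2, -7, 3, 0, -8, -8]
  [17, 2, 1, 9, 13, 2]
Key observation: the optimum is the walk 4->3->5, with weight (-8) + 6 = -2.
Optimal value attained by: walk 4->3->5.
Answer: (T^⊗2)[4][5] = -2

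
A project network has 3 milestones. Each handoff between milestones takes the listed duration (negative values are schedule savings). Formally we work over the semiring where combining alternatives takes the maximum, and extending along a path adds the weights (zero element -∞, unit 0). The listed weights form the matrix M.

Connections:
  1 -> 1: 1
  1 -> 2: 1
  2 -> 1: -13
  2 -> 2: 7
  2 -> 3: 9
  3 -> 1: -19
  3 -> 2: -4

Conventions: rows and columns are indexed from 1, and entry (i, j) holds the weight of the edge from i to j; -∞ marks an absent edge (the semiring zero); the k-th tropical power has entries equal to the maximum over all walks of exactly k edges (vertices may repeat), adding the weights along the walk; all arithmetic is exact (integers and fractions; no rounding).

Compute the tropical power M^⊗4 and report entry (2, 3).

M^⊗2:
  [2, 8, 10]
  [-6, 14, 16]
  [-17, 3, 5]
M^⊗3:
  [3, 15, 17]
  [1, 21, 23]
  [-10, 10, 12]
M^⊗4:
  [4, 22, 24]
  [8, 28, 30]
  [-3, 17, 19]
Key observation: the optimum is the walk 2->2->2->2->3, with weight 7 + 7 + 7 + 9 = 30.
Optimal value attained by: walk 2->2->2->2->3.
Answer: (M^⊗4)[2][3] = 30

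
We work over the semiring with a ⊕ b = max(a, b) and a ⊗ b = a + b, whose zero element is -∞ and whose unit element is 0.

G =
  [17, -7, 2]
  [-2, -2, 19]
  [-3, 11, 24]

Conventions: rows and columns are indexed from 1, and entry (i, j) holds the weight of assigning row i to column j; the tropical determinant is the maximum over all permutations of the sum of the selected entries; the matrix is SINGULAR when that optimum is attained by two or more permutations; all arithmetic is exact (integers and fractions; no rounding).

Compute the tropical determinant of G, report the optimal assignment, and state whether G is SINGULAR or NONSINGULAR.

σ = (1, 2, 3): 17 + (-2) + 24 = 39
σ = (1, 3, 2): 17 + 19 + 11 = 47
σ = (2, 1, 3): (-7) + (-2) + 24 = 15
σ = (2, 3, 1): (-7) + 19 + (-3) = 9
σ = (3, 1, 2): 2 + (-2) + 11 = 11
σ = (3, 2, 1): 2 + (-2) + (-3) = -3
Optimal value attained by: σ = (1, 3, 2).
Answer: det⊕(G) = 47; verdict: NONSINGULAR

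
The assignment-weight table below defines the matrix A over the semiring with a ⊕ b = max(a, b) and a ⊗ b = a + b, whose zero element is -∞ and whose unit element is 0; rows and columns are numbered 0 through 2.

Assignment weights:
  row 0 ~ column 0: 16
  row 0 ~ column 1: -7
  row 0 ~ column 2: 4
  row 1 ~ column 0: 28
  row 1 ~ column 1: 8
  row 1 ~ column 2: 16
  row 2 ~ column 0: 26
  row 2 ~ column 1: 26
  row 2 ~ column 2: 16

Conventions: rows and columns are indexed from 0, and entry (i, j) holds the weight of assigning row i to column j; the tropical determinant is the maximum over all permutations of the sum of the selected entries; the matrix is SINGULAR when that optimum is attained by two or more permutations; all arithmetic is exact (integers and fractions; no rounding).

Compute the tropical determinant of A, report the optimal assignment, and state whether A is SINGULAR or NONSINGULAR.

σ = (0, 1, 2): 16 + 8 + 16 = 40
σ = (0, 2, 1): 16 + 16 + 26 = 58
σ = (1, 0, 2): (-7) + 28 + 16 = 37
σ = (1, 2, 0): (-7) + 16 + 26 = 35
σ = (2, 0, 1): 4 + 28 + 26 = 58
σ = (2, 1, 0): 4 + 8 + 26 = 38
Optimal value attained by: σ = (0, 2, 1).
Answer: det⊕(A) = 58; verdict: SINGULAR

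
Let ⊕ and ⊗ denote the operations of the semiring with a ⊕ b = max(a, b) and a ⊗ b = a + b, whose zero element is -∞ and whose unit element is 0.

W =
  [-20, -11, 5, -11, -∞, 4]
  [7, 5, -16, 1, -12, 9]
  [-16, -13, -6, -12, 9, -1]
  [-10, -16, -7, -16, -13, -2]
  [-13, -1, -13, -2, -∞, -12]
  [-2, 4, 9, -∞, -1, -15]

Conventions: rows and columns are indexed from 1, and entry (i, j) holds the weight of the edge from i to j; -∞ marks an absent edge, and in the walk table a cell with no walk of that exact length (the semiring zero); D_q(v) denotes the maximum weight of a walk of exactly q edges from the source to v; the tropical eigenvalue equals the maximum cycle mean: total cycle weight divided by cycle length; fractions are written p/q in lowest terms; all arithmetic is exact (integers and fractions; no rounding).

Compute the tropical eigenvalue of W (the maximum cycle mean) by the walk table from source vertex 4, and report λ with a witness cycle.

q=0: [-∞, -∞, -∞, 0, -∞, -∞]
q=1: [-10, -16, -7, -16, -13, -2]
q=2: [-4, 2, 7, -15, 2, -6]
q=3: [9, 7, 3, 3, 16, 11]
q=4: [14, 15, 20, 14, 12, 16]
q=5: [22, 20, 25, 16, 29, 24]
q=6: [27, 28, 33, 27, 34, 29]
Optimal cycle mean attained by: cycle 2->6->2, total 9 + 4, length 2.
Answer: λ = 13/2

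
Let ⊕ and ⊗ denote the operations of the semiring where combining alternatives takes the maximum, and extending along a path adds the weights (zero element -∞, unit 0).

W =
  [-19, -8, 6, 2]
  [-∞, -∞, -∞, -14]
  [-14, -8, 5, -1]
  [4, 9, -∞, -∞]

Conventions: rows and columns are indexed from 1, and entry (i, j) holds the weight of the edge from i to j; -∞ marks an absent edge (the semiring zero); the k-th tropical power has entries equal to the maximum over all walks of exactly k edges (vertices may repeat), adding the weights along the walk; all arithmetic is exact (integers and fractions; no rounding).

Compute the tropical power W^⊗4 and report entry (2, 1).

W^⊗2:
  [6, 11, 11, 5]
  [-10, -5, -∞, -∞]
  [3, 8, 10, 4]
  [-15, -4, 10, 6]
W^⊗3:
  [9, 14, 16, 10]
  [-29, -18, -4, -8]
  [8, 13, 15, 9]
  [10, 15, 15, 9]
W^⊗4:
  [14, 19, 21, 15]
  [-4, 1, 1, -5]
  [13, 18, 20, 14]
  [13, 18, 20, 14]
Key observation: the optimum is the walk 2->4->1->4->1, with weight (-14) + 4 + 2 + 4 = -4.
Optimal value attained by: walk 2->4->1->4->1.
Answer: (W^⊗4)[2][1] = -4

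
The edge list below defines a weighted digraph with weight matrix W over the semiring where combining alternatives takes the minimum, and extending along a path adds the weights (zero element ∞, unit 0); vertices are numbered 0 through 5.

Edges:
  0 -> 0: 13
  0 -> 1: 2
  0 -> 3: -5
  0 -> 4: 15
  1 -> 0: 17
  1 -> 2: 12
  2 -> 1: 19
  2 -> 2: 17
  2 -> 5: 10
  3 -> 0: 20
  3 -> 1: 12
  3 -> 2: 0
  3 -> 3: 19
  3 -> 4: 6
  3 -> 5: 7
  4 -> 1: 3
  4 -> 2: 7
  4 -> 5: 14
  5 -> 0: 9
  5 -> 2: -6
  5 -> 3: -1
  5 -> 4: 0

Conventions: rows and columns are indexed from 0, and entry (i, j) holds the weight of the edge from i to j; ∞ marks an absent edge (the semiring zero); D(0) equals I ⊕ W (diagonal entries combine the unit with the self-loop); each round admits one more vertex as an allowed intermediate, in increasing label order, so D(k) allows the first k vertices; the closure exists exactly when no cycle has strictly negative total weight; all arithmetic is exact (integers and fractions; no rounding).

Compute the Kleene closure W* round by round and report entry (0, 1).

D(0):
  [0, 2, ∞, -5, 15, ∞]
  [17, 0, 12, ∞, ∞, ∞]
  [∞, 19, 0, ∞, ∞, 10]
  [20, 12, 0, 0, 6, 7]
  [∞, 3, 7, ∞, 0, 14]
  [9, ∞, -6, -1, 0, 0]
D(1):
  [0, 2, ∞, -5, 15, ∞]
  [17, 0, 12, 12, 32, ∞]
  [∞, 19, 0, ∞, ∞, 10]
  [20, 12, 0, 0, 6, 7]
  [∞, 3, 7, ∞, 0, 14]
  [9, 11, -6, -1, 0, 0]
D(2):
  [0, 2, 14, -5, 15, ∞]
  [17, 0, 12, 12, 32, ∞]
  [36, 19, 0, 31, 51, 10]
  [20, 12, 0, 0, 6, 7]
  [20, 3, 7, 15, 0, 14]
  [9, 11, -6, -1, 0, 0]
D(3):
  [0, 2, 14, -5, 15, 24]
  [17, 0, 12, 12, 32, 22]
  [36, 19, 0, 31, 51, 10]
  [20, 12, 0, 0, 6, 7]
  [20, 3, 7, 15, 0, 14]
  [9, 11, -6, -1, 0, 0]
D(4):
  [0, 2, -5, -5, 1, 2]
  [17, 0, 12, 12, 18, 19]
  [36, 19, 0, 31, 37, 10]
  [20, 12, 0, 0, 6, 7]
  [20, 3, 7, 15, 0, 14]
  [9, 11, -6, -1, 0, 0]
D(5):
  [0, 2, -5, -5, 1, 2]
  [17, 0, 12, 12, 18, 19]
  [36, 19, 0, 31, 37, 10]
  [20, 9, 0, 0, 6, 7]
  [20, 3, 7, 15, 0, 14]
  [9, 3, -6, -1, 0, 0]
D(6):
  [0, 2, -5, -5, 1, 2]
  [17, 0, 12, 12, 18, 19]
  [19, 13, 0, 9, 10, 10]
  [16, 9, 0, 0, 6, 7]
  [20, 3, 7, 13, 0, 14]
  [9, 3, -6, -1, 0, 0]
Answer: W*[0][1] = 2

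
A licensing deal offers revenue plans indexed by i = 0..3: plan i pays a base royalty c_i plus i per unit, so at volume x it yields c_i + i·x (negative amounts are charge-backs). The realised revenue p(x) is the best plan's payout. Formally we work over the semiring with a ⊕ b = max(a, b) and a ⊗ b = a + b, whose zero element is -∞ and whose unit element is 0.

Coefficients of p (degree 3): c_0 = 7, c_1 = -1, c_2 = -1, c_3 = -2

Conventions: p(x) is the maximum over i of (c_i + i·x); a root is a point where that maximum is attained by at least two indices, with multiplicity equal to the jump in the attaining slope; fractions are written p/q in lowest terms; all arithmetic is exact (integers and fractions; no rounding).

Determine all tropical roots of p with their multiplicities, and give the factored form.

hull edge (i=0, c=7) to (i=3, c=-2): slope -3, span 3
Factored form: p(x) = -2 ⊗ (x ⊕ 3) ⊗ (x ⊕ 3) ⊗ (x ⊕ 3)
Answer: roots = 3 (mult 3)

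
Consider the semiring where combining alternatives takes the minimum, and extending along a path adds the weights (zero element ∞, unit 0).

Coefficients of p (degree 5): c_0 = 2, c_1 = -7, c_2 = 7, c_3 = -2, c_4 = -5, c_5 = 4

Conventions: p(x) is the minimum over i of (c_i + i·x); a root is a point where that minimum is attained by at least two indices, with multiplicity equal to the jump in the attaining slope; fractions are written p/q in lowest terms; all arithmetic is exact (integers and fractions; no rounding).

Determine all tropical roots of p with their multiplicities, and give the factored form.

hull edge (i=0, c=2) to (i=1, c=-7): slope -9, span 1
hull edge (i=1, c=-7) to (i=4, c=-5): slope 2/3, span 3
hull edge (i=4, c=-5) to (i=5, c=4): slope 9, span 1
Factored form: p(x) = 4 ⊗ (x ⊕ (-9)) ⊗ (x ⊕ (-2/3)) ⊗ (x ⊕ (-2/3)) ⊗ (x ⊕ (-2/3)) ⊗ (x ⊕ 9)
Answer: roots = -9 (mult 1), -2/3 (mult 3), 9 (mult 1)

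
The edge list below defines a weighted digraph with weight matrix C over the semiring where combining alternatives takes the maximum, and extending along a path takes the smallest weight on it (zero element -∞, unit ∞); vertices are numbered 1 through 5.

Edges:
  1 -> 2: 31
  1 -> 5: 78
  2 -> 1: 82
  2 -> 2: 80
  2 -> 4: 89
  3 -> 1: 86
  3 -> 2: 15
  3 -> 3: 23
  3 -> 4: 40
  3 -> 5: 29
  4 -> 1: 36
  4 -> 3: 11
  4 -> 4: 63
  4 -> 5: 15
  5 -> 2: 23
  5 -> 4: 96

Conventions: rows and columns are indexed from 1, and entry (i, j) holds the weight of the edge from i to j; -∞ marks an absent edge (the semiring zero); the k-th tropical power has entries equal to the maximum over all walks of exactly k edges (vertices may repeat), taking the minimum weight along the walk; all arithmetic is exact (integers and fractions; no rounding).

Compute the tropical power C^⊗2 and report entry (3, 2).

C^⊗2:
  [31, 31, -∞, 78, -∞]
  [80, 80, 11, 80, 78]
  [36, 31, 23, 40, 78]
  [36, 31, 11, 63, 36]
  [36, 23, 11, 63, 15]
Key observation: the optimum is the walk 3->1->2, with weight 86 min 31 = 31.
Optimal value attained by: walk 3->1->2.
Answer: (C^⊗2)[3][2] = 31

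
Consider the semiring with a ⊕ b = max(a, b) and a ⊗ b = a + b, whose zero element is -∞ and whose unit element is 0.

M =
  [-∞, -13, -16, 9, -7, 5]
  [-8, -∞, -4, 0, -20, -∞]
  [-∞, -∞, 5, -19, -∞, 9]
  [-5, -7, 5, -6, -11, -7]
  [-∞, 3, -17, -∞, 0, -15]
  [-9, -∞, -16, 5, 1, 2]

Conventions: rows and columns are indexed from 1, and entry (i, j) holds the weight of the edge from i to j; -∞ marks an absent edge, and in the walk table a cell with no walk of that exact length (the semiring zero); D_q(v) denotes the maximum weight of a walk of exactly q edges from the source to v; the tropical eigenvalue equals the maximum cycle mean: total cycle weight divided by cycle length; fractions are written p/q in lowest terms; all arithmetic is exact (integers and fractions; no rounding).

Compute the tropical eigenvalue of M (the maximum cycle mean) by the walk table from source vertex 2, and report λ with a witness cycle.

q=0: [-∞, 0, -∞, -∞, -∞, -∞]
q=1: [-8, -∞, -4, 0, -20, -∞]
q=2: [-5, -7, 5, 1, -11, 5]
q=3: [-4, -6, 10, 10, 6, 14]
q=4: [5, 9, 15, 19, 15, 19]
q=5: [14, 18, 24, 24, 20, 24]
q=6: [19, 23, 29, 29, 25, 33]
Optimal cycle mean attained by: cycle 3->6->4->3, total 9 + 5 + 5, length 3.
Answer: λ = 19/3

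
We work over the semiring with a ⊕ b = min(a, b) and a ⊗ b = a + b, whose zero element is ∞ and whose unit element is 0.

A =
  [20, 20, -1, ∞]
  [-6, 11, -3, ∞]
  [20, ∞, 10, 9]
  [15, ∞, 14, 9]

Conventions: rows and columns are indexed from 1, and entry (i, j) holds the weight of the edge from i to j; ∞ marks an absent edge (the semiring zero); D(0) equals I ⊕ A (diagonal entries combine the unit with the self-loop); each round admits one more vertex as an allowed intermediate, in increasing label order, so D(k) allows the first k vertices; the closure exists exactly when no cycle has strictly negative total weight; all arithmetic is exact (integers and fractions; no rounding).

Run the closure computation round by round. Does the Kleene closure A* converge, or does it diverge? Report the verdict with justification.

D(0):
  [0, 20, -1, ∞]
  [-6, 0, -3, ∞]
  [20, ∞, 0, 9]
  [15, ∞, 14, 0]
D(1):
  [0, 20, -1, ∞]
  [-6, 0, -7, ∞]
  [20, 40, 0, 9]
  [15, 35, 14, 0]
D(2):
  [0, 20, -1, ∞]
  [-6, 0, -7, ∞]
  [20, 40, 0, 9]
  [15, 35, 14, 0]
D(3):
  [0, 20, -1, 8]
  [-6, 0, -7, 2]
  [20, 40, 0, 9]
  [15, 35, 14, 0]
D(4):
  [0, 20, -1, 8]
  [-6, 0, -7, 2]
  [20, 40, 0, 9]
  [15, 35, 14, 0]
Key observation: every diagonal entry stays at the unit through all rounds, so no improving cycle exists.
Answer: CONVERGES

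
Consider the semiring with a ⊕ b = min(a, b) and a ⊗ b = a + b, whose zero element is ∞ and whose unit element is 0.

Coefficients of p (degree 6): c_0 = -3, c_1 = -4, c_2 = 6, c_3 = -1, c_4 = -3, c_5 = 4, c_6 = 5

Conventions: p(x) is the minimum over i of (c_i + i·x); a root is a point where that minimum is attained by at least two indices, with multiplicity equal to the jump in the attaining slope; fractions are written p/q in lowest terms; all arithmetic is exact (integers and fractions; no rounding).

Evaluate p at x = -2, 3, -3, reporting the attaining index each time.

p(-2) = min(-3+0·(-2)=-3, -4+1·(-2)=-6, 6+2·(-2)=2, -1+3·(-2)=-7, -3+4·(-2)=-11, 4+5·(-2)=-6, 5+6·(-2)=-7) = -11 (attained by i=4)
p(3) = min(-3+0·3=-3, -4+1·3=-1, 6+2·3=12, -1+3·3=8, -3+4·3=9, 4+5·3=19, 5+6·3=23) = -3 (attained by i=0)
p(-3) = min(-3+0·(-3)=-3, -4+1·(-3)=-7, 6+2·(-3)=0, -1+3·(-3)=-10, -3+4·(-3)=-15, 4+5·(-3)=-11, 5+6·(-3)=-13) = -15 (attained by i=4)
Answer: p(-2) = -11; p(3) = -3; p(-3) = -15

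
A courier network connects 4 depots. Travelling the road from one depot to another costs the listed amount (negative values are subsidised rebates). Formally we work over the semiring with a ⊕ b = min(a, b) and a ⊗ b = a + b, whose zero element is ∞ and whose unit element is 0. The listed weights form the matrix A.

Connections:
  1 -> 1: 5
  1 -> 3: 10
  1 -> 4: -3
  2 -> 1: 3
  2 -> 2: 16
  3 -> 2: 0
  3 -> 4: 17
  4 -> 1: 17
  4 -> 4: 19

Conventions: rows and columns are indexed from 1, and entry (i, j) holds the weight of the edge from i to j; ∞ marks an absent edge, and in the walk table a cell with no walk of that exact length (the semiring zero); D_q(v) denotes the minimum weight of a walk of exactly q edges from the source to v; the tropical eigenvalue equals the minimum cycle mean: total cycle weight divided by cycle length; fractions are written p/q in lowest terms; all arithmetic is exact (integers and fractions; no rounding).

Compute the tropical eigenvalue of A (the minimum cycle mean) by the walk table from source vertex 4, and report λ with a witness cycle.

q=0: [∞, ∞, ∞, 0]
q=1: [17, ∞, ∞, 19]
q=2: [22, ∞, 27, 14]
q=3: [27, 27, 32, 19]
q=4: [30, 32, 37, 24]
Optimal cycle mean attained by: cycle 1->3->2->1, total 10 + 0 + 3, length 3.
Answer: λ = 13/3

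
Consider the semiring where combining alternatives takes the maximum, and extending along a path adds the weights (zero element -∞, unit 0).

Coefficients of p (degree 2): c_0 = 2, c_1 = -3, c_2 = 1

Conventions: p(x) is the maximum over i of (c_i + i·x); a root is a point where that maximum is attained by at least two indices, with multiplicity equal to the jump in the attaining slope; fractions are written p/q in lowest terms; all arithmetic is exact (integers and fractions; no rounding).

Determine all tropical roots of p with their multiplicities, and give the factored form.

hull edge (i=0, c=2) to (i=2, c=1): slope -1/2, span 2
Factored form: p(x) = 1 ⊗ (x ⊕ 1/2) ⊗ (x ⊕ 1/2)
Answer: roots = 1/2 (mult 2)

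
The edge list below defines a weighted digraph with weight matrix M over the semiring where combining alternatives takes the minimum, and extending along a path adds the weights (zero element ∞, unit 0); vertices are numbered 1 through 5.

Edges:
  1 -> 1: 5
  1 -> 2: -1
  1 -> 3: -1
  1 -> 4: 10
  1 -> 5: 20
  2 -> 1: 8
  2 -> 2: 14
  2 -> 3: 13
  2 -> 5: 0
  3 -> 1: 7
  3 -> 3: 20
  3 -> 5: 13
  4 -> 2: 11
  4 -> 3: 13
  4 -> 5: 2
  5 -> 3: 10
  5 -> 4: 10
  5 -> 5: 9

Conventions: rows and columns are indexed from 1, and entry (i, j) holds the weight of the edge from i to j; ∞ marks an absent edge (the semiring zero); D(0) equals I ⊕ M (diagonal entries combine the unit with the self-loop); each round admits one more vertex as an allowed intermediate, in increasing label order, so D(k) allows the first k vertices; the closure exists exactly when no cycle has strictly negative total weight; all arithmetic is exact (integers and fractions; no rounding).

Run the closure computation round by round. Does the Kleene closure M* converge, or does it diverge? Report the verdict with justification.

D(0):
  [0, -1, -1, 10, 20]
  [8, 0, 13, ∞, 0]
  [7, ∞, 0, ∞, 13]
  [∞, 11, 13, 0, 2]
  [∞, ∞, 10, 10, 0]
D(1):
  [0, -1, -1, 10, 20]
  [8, 0, 7, 18, 0]
  [7, 6, 0, 17, 13]
  [∞, 11, 13, 0, 2]
  [∞, ∞, 10, 10, 0]
D(2):
  [0, -1, -1, 10, -1]
  [8, 0, 7, 18, 0]
  [7, 6, 0, 17, 6]
  [19, 11, 13, 0, 2]
  [∞, ∞, 10, 10, 0]
D(3):
  [0, -1, -1, 10, -1]
  [8, 0, 7, 18, 0]
  [7, 6, 0, 17, 6]
  [19, 11, 13, 0, 2]
  [17, 16, 10, 10, 0]
D(4):
  [0, -1, -1, 10, -1]
  [8, 0, 7, 18, 0]
  [7, 6, 0, 17, 6]
  [19, 11, 13, 0, 2]
  [17, 16, 10, 10, 0]
D(5):
  [0, -1, -1, 9, -1]
  [8, 0, 7, 10, 0]
  [7, 6, 0, 16, 6]
  [19, 11, 12, 0, 2]
  [17, 16, 10, 10, 0]
Key observation: every diagonal entry stays at the unit through all rounds, so no improving cycle exists.
Answer: CONVERGES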